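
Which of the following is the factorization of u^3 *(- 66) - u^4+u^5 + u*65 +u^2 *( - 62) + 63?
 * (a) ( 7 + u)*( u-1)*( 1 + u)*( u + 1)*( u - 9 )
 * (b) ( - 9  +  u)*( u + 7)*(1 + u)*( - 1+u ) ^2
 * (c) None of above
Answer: a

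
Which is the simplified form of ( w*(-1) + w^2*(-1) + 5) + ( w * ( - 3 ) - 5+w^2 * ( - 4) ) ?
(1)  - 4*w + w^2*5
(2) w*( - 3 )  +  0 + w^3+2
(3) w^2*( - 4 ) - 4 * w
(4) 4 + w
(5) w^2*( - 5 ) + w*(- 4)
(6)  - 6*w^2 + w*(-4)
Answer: 5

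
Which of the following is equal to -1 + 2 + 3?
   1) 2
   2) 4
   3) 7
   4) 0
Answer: 2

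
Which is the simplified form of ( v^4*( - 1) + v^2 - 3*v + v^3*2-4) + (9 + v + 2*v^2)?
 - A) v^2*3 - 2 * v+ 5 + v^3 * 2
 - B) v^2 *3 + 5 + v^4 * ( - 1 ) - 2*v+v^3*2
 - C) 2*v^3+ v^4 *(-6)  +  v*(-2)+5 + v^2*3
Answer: B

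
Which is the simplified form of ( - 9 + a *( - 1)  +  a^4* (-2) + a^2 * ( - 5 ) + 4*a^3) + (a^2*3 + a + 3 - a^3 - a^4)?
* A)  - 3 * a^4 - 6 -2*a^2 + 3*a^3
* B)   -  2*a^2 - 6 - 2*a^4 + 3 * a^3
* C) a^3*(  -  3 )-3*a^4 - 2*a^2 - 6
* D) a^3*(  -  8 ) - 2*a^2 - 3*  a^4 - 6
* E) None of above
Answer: A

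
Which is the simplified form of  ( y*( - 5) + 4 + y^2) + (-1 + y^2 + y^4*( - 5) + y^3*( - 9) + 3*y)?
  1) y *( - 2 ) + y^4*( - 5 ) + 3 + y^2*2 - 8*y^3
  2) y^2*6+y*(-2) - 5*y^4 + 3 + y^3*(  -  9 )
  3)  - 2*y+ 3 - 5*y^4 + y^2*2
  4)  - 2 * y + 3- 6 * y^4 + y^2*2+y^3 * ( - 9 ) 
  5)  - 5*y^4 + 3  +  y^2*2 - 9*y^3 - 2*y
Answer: 5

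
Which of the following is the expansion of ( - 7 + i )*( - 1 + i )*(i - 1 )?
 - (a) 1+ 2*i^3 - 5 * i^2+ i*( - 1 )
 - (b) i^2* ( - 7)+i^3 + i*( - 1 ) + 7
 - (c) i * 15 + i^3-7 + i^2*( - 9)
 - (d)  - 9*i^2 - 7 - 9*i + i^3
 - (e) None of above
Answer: c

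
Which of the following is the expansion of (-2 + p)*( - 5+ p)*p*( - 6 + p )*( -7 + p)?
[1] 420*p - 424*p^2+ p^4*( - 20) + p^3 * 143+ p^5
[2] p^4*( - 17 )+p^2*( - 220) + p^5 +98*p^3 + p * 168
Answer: 1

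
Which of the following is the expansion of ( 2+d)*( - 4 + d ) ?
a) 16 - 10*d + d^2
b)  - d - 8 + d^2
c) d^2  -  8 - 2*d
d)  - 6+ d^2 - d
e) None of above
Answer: c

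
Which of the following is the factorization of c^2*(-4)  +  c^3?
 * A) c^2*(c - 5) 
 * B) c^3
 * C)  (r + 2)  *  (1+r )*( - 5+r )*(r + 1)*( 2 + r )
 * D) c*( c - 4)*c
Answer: D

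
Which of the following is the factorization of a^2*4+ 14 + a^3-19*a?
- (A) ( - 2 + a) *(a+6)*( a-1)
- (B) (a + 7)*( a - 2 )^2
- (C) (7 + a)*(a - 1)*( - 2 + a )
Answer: C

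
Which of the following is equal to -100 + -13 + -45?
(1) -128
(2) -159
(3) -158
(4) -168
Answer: 3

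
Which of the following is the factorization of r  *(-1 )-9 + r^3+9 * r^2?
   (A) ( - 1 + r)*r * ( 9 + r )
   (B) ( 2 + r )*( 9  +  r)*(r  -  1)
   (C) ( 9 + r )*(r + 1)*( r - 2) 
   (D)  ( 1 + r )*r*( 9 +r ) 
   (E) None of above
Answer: E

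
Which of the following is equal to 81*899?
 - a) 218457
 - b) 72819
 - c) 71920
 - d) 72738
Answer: b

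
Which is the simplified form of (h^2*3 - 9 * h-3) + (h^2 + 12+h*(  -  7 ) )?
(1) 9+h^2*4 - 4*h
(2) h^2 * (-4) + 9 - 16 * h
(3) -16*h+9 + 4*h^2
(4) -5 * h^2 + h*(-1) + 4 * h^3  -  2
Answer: 3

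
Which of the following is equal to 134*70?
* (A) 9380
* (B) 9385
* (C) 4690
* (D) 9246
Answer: A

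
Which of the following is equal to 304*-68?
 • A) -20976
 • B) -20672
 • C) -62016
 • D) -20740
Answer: B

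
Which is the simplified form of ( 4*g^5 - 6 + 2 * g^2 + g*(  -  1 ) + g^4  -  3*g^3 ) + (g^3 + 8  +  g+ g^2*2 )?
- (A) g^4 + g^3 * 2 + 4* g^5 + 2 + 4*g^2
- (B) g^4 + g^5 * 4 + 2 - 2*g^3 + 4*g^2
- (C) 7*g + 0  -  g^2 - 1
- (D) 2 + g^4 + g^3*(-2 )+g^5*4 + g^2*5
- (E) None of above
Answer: B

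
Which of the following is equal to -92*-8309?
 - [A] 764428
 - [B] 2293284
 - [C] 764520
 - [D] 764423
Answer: A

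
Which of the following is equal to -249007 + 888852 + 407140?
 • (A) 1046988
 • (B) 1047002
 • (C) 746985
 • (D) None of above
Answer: D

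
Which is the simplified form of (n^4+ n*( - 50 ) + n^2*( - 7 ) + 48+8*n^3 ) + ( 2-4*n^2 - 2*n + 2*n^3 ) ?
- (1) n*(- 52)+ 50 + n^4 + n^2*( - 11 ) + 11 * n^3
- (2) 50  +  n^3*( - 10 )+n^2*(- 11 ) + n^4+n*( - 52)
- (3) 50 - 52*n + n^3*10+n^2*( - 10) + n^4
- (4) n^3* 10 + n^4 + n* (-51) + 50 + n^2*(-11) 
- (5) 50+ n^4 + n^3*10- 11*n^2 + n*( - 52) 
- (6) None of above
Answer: 5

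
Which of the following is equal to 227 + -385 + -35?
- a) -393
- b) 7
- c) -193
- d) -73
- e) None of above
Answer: c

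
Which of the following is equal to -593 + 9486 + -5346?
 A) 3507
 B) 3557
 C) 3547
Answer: C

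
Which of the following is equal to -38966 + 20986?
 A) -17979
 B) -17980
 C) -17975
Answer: B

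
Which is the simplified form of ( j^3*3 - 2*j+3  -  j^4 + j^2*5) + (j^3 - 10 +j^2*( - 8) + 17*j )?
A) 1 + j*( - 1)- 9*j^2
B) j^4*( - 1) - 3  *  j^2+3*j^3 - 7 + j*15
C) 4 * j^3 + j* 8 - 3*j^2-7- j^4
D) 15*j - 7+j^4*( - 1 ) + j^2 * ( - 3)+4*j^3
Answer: D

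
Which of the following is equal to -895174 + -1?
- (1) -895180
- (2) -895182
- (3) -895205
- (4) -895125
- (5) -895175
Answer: 5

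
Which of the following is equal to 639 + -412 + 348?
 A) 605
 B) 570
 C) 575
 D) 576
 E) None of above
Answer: C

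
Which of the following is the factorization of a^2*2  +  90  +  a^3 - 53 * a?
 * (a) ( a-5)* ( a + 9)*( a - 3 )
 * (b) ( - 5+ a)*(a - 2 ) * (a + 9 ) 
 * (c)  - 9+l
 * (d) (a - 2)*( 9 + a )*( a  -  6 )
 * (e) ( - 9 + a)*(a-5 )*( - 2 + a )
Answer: b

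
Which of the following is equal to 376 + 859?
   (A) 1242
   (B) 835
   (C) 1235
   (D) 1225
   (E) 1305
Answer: C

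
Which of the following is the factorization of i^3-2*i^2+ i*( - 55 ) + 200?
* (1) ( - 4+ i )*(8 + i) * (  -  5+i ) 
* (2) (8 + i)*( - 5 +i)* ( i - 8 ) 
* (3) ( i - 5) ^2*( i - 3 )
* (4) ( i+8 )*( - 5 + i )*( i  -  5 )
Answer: 4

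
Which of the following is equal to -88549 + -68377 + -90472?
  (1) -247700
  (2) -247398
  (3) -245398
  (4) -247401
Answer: 2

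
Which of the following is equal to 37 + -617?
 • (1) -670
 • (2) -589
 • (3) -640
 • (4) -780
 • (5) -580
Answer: 5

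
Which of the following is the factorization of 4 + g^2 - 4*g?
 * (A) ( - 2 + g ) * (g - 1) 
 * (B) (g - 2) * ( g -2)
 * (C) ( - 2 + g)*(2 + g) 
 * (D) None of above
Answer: B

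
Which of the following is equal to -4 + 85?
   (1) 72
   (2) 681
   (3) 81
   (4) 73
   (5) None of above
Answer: 3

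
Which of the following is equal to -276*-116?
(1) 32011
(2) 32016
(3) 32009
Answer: 2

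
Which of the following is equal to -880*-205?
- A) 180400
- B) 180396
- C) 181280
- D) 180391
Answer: A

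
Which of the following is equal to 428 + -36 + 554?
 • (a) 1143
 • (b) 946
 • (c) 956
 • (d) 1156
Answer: b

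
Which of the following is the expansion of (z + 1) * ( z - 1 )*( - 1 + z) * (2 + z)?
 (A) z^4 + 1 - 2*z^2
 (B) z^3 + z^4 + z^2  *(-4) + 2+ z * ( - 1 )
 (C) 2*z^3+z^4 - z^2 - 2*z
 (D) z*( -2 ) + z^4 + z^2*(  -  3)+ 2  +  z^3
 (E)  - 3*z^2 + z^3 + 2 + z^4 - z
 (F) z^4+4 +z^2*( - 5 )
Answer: E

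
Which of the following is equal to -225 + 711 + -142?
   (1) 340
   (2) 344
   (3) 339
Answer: 2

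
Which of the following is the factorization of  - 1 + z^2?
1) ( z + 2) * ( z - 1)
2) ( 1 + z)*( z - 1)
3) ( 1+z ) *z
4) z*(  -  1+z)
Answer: 2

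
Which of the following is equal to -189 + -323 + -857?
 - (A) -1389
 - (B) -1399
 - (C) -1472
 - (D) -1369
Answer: D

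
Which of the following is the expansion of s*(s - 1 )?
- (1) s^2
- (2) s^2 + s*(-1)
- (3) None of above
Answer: 2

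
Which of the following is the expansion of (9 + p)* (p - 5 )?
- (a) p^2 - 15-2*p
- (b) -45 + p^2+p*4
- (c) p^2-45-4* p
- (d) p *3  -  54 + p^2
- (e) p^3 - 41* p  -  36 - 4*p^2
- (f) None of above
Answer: b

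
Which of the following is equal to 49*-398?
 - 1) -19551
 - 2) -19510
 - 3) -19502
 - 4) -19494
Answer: 3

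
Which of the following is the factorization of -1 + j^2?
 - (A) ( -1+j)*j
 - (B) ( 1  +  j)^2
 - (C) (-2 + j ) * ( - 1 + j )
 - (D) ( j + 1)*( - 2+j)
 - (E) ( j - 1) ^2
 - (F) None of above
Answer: F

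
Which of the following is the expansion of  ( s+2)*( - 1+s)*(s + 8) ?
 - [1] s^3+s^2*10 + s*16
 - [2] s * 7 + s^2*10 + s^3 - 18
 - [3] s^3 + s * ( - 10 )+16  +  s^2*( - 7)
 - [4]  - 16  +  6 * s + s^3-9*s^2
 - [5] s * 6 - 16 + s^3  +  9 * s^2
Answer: 5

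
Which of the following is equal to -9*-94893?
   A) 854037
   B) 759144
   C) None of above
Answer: A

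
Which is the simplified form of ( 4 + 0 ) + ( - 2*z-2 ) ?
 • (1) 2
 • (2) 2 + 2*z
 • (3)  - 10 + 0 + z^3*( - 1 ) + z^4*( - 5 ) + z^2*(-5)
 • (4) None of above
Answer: 4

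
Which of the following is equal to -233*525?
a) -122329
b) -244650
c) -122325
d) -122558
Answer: c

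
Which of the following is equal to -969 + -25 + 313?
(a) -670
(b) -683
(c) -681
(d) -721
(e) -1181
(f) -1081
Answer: c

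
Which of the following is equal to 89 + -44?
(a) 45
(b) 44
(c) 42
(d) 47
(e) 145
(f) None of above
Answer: a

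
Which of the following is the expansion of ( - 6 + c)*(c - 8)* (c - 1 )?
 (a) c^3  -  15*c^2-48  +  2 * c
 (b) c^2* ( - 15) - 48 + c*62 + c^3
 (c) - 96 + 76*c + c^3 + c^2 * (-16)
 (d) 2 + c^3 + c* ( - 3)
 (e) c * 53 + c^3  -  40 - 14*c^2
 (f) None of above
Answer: b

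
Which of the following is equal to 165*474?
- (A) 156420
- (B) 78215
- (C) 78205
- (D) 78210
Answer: D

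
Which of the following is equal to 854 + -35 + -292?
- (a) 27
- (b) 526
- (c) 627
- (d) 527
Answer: d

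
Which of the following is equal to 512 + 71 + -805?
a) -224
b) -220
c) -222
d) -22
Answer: c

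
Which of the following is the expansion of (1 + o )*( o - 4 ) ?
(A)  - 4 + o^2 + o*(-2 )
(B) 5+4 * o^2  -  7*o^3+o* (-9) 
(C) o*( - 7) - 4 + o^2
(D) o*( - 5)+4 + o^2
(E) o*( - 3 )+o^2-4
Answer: E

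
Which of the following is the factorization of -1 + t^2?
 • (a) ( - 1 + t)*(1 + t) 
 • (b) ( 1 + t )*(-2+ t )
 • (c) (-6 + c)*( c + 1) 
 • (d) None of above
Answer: a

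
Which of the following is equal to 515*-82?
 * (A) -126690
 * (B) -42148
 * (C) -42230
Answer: C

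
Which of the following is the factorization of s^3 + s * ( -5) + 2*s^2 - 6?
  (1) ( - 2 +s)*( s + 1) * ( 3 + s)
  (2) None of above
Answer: 1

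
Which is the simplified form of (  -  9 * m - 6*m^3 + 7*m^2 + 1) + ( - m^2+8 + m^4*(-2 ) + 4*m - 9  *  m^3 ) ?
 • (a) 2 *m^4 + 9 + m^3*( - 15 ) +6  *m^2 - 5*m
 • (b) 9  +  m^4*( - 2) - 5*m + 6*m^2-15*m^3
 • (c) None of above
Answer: b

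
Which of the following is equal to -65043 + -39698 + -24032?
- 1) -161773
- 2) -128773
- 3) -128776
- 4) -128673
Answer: 2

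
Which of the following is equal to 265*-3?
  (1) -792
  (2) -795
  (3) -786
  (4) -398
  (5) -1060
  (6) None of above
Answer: 2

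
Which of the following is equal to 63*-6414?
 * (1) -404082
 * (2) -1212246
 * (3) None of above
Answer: 1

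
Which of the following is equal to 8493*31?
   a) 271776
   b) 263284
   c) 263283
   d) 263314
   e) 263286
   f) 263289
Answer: c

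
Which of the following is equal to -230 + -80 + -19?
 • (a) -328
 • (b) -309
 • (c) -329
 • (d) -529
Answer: c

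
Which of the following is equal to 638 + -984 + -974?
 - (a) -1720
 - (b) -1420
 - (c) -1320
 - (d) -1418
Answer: c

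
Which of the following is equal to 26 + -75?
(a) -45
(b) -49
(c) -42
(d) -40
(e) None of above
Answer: b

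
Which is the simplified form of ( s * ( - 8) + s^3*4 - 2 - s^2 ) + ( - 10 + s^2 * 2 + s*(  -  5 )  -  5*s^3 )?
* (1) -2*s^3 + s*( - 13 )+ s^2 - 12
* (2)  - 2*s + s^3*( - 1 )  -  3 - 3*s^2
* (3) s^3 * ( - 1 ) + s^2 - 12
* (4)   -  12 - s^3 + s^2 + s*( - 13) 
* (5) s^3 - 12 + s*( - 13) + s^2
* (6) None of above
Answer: 4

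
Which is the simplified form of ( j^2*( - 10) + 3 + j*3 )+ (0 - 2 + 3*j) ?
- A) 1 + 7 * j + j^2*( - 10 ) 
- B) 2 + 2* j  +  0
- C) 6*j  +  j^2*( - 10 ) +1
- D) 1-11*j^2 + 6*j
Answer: C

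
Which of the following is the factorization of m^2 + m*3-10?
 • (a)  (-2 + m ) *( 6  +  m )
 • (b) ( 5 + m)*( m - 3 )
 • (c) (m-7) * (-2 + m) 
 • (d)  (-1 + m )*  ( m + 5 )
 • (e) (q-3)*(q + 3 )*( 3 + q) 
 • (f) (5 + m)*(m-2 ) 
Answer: f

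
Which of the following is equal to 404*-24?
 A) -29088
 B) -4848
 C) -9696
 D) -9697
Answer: C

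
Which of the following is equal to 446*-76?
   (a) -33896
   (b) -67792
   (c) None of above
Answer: a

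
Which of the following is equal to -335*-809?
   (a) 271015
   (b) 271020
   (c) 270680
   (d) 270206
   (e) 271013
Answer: a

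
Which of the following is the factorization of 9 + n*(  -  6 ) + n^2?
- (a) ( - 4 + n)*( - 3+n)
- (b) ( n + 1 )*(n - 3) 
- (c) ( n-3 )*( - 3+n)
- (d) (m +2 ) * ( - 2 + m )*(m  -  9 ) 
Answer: c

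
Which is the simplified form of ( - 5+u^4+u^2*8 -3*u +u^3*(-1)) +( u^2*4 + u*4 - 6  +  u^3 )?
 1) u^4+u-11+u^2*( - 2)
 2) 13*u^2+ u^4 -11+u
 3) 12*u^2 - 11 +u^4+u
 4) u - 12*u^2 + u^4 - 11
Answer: 3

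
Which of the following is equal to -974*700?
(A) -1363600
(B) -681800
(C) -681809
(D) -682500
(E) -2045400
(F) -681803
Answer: B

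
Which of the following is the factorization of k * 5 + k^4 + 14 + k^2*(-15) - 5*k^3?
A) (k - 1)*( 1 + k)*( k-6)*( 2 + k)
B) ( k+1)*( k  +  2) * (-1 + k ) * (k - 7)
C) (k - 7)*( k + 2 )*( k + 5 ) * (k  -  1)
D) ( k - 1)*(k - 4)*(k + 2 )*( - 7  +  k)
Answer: B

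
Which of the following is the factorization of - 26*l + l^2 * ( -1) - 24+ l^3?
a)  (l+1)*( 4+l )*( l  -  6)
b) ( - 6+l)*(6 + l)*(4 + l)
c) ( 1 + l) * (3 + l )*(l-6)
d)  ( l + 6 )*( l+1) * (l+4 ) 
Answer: a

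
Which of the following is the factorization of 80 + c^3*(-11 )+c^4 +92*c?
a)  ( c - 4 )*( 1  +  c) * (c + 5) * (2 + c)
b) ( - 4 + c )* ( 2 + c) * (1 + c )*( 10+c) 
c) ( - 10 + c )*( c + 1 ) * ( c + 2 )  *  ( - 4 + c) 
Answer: c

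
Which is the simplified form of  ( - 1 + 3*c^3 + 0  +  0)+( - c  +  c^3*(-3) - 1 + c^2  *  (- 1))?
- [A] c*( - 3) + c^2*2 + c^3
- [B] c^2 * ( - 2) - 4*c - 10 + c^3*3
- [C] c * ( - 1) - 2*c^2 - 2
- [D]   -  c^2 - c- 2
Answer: D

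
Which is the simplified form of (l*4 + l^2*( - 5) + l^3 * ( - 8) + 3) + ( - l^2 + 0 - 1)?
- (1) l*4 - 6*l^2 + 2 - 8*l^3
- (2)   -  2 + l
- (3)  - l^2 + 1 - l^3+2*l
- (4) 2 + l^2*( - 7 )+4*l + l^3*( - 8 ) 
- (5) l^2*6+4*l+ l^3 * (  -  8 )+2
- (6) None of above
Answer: 1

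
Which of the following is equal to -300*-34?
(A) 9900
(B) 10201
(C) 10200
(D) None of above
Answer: C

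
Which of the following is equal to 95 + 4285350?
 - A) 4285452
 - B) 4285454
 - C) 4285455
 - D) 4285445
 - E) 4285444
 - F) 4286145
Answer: D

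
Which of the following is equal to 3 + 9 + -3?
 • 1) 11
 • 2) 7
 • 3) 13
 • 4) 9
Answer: 4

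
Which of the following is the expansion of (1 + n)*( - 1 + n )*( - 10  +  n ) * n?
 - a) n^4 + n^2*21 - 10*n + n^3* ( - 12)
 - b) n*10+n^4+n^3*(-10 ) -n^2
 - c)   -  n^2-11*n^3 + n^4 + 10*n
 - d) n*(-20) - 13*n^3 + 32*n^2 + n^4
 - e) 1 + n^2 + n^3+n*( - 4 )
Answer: b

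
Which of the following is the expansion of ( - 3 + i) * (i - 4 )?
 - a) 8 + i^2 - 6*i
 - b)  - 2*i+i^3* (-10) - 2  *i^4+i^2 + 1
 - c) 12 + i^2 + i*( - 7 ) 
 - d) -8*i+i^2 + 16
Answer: c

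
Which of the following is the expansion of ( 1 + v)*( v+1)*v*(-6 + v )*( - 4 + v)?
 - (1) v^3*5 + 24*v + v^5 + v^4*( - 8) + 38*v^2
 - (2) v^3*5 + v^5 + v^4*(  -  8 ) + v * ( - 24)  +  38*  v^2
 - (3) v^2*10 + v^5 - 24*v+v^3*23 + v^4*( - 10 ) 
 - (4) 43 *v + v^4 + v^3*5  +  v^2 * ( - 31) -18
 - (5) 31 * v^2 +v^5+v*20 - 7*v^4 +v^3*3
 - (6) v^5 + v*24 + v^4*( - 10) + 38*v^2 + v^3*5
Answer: 1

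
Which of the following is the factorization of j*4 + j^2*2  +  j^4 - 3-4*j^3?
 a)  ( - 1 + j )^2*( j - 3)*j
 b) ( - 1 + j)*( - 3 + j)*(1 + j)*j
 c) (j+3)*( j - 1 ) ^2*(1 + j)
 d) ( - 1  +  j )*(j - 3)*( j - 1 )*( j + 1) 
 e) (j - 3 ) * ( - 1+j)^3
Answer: d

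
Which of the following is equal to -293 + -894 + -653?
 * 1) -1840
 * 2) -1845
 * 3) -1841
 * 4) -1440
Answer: 1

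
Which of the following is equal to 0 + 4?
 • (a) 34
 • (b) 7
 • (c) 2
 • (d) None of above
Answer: d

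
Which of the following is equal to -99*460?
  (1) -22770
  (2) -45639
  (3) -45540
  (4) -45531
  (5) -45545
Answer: 3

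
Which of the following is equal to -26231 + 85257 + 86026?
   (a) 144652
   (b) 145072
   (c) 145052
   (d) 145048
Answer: c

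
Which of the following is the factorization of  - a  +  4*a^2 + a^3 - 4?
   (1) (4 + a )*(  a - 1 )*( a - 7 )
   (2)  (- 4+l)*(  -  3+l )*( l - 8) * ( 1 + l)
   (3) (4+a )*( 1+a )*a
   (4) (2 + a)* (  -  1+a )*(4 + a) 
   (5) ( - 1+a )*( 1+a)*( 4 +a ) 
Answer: 5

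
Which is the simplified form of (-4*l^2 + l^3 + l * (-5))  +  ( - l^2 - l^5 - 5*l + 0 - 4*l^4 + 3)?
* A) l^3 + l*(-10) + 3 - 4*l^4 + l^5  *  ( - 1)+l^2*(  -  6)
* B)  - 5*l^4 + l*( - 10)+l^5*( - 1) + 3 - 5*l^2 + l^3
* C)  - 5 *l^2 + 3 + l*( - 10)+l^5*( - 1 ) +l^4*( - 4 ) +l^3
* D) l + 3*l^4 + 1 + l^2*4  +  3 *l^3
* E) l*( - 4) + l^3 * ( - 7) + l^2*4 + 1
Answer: C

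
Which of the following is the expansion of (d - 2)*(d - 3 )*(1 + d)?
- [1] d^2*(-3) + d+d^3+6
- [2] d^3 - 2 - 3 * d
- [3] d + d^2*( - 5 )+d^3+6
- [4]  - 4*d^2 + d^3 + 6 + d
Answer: 4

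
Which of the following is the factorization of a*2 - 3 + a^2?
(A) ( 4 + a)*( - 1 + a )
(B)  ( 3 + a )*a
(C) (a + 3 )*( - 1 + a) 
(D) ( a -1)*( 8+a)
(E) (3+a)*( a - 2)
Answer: C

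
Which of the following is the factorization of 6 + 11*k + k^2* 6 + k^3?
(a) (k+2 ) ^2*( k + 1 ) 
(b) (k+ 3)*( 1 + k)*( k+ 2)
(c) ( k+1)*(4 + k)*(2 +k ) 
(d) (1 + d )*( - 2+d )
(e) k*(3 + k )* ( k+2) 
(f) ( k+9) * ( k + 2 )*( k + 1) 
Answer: b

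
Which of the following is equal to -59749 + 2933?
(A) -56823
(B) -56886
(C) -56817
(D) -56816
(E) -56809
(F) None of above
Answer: D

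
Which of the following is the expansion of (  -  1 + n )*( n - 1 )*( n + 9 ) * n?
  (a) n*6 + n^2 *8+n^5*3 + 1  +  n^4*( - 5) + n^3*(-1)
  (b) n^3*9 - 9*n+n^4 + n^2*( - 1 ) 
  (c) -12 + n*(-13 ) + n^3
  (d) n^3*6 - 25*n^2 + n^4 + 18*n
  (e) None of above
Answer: e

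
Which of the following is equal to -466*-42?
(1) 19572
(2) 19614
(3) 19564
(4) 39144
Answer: 1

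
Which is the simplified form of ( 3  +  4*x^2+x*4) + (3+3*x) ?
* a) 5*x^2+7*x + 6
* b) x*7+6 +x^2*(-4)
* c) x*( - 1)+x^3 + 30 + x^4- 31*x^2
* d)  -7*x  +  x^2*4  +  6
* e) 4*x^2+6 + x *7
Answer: e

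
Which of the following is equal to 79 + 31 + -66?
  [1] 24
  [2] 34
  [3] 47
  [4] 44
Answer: 4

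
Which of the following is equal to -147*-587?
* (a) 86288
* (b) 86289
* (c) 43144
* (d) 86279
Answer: b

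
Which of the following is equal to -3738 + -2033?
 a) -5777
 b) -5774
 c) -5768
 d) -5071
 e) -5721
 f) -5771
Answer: f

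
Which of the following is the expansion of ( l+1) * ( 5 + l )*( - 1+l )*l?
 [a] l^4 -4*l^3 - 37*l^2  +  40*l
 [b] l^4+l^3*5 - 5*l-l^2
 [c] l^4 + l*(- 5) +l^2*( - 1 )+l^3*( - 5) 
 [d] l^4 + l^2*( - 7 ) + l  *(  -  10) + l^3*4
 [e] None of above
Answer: b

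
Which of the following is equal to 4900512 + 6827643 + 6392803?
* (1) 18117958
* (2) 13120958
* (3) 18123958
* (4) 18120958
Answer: 4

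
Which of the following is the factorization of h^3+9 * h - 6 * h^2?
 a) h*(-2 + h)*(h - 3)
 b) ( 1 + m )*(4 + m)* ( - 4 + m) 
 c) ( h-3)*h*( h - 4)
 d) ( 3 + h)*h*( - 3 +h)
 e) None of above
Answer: e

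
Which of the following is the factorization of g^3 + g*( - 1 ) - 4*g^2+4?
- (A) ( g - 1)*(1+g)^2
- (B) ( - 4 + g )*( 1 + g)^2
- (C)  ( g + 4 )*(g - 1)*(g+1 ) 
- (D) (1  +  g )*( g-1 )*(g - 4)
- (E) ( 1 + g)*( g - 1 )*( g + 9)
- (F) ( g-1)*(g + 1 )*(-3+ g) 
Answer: D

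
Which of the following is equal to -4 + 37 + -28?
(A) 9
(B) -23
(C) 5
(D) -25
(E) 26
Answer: C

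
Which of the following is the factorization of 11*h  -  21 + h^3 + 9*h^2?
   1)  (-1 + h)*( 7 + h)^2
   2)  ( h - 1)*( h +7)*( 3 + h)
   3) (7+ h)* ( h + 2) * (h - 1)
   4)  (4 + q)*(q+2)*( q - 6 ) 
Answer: 2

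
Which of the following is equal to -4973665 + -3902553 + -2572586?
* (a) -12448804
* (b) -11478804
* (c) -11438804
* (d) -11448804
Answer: d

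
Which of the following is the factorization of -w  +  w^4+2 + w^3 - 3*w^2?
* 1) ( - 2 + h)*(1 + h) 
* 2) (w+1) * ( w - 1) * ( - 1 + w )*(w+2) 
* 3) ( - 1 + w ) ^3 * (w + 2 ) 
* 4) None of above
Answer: 2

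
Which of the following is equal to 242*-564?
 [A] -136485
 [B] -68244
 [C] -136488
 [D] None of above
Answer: C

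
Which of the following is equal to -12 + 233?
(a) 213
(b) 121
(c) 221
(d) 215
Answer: c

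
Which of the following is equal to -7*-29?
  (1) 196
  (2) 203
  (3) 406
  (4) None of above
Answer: 2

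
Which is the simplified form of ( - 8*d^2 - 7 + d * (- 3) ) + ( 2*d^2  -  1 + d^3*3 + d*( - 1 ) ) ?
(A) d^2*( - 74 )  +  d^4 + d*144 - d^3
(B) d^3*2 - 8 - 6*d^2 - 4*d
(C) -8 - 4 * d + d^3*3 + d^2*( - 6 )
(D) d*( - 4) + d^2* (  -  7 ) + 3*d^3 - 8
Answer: C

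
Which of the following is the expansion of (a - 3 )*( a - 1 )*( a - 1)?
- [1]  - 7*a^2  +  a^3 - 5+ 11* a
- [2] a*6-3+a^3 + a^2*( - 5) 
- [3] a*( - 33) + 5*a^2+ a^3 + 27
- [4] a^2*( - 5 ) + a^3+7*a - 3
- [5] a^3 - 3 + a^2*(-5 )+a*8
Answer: 4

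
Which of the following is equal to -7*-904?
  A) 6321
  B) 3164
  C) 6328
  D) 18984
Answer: C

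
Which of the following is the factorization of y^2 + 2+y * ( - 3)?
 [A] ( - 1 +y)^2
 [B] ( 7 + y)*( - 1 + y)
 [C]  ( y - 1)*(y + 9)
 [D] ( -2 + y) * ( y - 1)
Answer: D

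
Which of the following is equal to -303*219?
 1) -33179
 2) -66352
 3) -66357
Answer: 3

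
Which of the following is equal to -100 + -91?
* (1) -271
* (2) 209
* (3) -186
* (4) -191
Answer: 4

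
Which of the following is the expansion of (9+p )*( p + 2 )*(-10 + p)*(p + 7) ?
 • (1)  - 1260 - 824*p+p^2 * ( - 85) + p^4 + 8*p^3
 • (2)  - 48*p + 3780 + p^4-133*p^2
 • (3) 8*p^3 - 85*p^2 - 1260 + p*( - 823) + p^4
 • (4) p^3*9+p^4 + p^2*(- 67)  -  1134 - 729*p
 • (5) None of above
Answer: 1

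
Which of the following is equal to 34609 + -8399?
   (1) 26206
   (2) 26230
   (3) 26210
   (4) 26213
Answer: 3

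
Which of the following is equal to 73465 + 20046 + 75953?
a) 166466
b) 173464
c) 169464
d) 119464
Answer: c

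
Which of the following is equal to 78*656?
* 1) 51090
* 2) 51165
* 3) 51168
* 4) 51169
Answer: 3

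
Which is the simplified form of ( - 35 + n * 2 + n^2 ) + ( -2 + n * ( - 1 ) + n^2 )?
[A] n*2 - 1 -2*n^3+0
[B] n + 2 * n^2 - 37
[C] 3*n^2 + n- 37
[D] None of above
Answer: B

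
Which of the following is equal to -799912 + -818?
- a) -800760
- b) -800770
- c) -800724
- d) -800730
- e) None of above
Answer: d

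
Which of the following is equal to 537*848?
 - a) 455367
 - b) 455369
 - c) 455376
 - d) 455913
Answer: c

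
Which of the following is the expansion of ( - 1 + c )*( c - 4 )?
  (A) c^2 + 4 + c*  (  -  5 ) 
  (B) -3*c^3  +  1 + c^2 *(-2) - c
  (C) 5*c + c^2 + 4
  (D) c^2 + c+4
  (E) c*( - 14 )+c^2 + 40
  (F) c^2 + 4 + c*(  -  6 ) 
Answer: A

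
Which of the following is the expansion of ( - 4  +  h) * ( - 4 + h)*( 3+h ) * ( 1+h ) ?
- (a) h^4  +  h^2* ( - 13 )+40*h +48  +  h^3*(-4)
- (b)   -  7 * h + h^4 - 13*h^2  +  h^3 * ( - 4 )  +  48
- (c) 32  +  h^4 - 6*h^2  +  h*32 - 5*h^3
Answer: a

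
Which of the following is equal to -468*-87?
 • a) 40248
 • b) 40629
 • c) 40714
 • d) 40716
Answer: d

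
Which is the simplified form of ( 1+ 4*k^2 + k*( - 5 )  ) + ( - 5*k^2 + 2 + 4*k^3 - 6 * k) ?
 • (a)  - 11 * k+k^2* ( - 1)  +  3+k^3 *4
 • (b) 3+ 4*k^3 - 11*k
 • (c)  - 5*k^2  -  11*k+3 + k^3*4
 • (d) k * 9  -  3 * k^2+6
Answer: a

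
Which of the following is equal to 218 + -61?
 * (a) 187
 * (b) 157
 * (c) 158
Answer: b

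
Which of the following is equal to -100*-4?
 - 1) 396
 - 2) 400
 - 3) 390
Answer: 2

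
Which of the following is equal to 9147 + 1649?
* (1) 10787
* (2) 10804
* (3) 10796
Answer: 3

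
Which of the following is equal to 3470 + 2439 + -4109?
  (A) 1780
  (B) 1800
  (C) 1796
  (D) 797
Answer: B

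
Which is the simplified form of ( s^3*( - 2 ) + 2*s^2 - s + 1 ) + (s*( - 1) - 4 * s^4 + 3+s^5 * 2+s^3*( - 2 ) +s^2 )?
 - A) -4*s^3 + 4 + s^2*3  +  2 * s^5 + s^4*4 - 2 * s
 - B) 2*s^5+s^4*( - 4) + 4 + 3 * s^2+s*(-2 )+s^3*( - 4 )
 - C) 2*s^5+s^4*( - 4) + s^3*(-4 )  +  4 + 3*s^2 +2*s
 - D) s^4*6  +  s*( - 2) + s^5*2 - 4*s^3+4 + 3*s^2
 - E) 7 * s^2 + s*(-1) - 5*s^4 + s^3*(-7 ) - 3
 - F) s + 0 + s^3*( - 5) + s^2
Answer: B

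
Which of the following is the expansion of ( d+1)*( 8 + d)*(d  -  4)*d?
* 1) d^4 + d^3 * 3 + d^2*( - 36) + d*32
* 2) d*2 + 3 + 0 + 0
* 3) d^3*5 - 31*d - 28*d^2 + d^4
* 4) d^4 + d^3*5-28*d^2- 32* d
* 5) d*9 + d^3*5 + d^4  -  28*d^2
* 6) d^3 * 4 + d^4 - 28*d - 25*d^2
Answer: 4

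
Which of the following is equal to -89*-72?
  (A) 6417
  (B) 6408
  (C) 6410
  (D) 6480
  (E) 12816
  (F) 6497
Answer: B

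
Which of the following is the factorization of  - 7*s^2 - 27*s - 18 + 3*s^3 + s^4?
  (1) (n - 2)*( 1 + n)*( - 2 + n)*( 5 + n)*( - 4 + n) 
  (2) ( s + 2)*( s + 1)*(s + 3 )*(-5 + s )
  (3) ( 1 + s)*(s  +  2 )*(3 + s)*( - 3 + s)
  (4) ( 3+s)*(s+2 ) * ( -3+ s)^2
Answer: 3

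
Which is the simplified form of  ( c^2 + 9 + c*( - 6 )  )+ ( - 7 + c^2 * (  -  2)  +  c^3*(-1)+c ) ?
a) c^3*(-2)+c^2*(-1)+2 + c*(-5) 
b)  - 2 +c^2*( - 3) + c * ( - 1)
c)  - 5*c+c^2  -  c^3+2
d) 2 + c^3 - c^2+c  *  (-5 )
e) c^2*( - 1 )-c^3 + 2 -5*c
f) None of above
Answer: e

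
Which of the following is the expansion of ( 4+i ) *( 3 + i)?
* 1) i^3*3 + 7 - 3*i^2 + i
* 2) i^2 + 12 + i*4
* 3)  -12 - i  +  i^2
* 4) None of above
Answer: 4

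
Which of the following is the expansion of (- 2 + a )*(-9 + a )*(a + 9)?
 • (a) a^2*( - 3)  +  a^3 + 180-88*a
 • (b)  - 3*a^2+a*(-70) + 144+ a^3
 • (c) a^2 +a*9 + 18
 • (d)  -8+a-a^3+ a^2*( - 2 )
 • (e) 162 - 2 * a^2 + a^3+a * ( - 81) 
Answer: e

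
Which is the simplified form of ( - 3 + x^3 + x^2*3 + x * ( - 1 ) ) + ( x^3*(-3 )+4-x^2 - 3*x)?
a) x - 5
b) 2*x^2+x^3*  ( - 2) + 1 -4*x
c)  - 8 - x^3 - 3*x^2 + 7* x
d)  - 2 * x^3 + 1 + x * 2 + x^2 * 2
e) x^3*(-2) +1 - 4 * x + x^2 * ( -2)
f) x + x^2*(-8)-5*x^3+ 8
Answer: b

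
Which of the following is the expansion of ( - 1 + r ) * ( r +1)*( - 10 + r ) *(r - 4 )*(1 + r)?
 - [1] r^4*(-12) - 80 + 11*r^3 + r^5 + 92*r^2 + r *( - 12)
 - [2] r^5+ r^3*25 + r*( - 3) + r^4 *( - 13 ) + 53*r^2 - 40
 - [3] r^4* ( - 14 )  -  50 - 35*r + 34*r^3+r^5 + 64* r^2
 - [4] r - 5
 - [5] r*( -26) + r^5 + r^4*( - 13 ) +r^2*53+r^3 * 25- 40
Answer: 5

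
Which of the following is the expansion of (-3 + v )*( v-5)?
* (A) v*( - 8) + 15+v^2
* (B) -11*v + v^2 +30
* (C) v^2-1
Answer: A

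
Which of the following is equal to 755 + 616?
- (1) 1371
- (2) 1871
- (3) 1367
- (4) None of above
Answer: 1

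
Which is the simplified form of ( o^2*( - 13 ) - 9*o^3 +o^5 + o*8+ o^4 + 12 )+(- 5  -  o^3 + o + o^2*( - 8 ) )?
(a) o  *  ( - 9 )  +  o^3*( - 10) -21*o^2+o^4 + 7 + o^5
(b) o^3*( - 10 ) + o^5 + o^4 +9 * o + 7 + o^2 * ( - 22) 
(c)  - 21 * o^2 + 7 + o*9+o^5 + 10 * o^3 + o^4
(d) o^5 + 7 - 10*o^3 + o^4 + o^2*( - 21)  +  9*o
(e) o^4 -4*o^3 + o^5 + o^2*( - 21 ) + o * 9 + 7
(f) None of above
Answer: d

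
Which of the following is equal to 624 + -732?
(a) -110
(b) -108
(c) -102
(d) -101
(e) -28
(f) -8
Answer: b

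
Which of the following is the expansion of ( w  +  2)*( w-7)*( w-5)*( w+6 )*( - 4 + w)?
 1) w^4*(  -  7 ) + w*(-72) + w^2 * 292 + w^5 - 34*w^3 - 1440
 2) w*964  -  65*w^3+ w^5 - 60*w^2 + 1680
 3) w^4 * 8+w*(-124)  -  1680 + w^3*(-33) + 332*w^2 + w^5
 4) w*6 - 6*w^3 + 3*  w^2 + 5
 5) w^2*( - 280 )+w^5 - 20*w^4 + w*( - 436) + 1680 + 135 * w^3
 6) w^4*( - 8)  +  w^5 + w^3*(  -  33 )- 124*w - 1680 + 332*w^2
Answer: 6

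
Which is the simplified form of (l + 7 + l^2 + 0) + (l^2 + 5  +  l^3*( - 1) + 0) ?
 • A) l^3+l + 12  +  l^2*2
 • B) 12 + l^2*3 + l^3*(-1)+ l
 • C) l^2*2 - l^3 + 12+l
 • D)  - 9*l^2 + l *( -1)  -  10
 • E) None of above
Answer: C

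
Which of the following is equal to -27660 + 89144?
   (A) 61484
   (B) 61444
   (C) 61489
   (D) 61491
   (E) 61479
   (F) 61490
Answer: A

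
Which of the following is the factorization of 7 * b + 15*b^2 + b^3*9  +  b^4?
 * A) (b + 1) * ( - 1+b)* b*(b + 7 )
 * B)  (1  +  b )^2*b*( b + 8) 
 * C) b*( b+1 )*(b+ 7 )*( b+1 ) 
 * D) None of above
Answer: C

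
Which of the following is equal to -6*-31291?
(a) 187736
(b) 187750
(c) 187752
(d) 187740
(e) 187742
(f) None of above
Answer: f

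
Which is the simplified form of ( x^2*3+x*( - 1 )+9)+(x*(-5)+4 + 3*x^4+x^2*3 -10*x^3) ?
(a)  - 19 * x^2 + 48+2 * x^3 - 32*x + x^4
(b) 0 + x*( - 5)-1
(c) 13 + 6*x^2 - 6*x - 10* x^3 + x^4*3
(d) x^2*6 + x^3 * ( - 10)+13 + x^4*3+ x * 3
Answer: c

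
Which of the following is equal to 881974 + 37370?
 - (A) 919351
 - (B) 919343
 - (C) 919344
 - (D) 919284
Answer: C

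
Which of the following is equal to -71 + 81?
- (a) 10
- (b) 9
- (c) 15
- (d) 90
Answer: a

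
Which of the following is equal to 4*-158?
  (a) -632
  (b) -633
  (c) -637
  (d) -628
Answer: a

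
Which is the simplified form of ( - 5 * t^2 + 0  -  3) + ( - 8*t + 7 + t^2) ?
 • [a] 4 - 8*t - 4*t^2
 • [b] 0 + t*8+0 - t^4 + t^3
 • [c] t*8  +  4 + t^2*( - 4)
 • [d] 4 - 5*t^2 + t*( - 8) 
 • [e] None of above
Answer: a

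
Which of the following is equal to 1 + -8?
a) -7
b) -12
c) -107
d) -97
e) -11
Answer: a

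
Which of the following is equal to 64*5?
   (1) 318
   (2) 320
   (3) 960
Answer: 2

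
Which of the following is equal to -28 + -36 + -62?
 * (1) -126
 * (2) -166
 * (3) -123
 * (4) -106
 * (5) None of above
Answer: 1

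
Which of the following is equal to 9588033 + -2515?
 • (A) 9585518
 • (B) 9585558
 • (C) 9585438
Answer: A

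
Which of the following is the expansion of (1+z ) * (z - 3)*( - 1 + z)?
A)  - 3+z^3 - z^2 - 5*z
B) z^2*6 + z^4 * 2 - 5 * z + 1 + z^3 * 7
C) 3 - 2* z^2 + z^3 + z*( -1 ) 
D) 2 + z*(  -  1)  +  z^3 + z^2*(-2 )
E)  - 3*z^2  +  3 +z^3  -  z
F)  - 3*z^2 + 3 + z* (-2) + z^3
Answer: E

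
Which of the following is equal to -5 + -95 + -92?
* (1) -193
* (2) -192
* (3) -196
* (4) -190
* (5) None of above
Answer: 2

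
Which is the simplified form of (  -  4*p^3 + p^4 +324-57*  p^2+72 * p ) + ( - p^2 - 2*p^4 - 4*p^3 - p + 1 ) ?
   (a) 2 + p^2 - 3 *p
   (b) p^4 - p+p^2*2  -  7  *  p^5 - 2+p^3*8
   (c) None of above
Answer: c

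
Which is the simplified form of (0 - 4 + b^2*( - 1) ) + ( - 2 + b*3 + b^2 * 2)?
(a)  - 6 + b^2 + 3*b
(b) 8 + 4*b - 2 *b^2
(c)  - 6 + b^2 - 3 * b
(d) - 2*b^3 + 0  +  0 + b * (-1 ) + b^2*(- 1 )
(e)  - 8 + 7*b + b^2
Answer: a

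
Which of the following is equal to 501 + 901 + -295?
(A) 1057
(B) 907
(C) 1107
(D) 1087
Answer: C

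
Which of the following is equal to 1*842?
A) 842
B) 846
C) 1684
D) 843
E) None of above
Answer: A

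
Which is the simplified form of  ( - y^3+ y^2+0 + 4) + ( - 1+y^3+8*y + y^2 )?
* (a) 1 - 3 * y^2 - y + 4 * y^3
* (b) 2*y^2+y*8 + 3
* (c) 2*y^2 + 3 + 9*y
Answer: b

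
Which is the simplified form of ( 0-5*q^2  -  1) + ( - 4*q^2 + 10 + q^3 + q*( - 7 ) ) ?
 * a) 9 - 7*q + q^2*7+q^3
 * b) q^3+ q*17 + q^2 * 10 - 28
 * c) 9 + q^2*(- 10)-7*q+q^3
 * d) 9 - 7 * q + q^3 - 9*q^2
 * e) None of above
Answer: d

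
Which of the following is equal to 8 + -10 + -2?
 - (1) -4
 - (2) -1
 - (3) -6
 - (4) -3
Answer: 1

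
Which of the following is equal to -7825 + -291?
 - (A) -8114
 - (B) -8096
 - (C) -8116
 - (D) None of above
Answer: C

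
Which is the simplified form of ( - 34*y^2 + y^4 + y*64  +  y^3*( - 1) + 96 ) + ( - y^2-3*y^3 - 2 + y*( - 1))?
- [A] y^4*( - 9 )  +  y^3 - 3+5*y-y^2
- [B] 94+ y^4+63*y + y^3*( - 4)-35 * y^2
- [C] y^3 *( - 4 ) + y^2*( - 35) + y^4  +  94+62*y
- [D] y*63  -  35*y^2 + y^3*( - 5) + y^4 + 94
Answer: B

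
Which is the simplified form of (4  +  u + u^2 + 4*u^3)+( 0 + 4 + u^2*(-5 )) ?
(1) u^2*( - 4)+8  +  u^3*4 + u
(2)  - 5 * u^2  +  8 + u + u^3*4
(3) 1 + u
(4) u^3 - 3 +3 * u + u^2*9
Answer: 1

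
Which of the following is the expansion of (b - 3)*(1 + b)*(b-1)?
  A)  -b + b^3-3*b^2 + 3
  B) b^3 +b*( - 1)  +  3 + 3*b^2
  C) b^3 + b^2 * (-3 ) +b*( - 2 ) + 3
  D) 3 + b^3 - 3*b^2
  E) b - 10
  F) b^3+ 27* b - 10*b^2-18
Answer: A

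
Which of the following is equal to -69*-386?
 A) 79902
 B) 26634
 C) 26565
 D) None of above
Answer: B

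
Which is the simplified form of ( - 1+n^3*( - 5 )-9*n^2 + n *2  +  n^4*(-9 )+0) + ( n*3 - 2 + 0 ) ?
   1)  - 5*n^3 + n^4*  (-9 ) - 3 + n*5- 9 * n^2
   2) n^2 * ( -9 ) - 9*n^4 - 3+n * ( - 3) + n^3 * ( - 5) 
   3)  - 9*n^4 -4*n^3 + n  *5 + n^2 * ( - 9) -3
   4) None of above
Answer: 1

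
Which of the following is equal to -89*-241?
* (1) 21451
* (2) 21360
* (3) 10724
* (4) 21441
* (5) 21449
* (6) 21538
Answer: 5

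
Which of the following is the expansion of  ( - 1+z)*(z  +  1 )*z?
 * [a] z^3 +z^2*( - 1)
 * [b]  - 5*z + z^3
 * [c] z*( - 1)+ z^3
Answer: c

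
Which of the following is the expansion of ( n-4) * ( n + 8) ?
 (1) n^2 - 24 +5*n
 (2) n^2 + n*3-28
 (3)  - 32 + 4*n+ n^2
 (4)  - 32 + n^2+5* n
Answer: 3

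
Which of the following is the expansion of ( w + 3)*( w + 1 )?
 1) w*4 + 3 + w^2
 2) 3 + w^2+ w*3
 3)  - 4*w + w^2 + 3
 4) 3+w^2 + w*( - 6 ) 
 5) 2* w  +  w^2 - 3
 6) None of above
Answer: 1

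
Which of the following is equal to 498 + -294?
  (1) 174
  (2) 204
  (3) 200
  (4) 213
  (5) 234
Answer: 2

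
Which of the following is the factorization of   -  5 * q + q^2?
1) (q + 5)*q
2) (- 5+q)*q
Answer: 2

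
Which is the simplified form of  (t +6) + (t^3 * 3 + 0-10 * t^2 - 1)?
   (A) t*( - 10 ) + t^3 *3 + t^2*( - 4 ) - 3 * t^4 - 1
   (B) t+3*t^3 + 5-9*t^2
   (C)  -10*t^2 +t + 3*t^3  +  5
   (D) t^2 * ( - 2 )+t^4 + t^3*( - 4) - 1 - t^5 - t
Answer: C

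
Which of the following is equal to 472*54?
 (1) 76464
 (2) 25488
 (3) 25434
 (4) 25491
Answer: 2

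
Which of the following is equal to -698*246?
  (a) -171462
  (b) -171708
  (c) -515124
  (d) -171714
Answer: b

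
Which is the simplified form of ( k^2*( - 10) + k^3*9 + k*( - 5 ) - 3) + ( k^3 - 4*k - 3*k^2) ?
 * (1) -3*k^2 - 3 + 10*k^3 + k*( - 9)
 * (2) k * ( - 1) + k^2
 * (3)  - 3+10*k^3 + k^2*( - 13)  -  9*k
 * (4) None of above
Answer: 3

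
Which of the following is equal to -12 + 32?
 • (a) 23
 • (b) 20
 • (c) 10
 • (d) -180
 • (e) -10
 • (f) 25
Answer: b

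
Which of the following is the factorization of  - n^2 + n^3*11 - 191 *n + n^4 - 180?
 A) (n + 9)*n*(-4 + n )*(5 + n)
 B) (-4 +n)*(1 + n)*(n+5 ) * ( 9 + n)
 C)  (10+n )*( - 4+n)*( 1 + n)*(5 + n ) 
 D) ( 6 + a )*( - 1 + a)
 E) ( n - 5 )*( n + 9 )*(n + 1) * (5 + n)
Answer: B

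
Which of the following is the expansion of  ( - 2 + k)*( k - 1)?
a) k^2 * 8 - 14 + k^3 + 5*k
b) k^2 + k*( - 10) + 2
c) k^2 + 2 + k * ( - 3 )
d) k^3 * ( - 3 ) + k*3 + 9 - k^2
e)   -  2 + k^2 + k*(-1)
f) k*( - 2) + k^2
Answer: c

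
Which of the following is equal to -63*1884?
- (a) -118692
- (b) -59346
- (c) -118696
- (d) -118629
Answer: a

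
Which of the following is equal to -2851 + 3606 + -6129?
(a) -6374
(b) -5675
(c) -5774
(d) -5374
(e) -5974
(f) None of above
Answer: d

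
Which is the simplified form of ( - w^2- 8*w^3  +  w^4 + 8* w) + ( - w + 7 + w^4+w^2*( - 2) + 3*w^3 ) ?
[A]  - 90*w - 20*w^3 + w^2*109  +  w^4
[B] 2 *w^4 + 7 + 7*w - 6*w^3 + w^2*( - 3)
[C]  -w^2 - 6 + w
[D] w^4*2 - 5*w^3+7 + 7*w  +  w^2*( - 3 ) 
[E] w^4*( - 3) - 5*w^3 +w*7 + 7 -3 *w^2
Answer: D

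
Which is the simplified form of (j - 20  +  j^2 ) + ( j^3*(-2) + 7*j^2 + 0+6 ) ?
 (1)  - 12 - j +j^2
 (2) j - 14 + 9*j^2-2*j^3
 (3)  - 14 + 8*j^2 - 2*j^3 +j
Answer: 3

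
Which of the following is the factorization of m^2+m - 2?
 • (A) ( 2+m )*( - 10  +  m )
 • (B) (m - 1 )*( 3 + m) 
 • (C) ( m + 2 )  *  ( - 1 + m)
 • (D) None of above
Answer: C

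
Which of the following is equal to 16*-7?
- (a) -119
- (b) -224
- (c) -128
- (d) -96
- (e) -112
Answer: e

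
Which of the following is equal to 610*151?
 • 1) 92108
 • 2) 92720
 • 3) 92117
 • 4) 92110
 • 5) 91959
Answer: 4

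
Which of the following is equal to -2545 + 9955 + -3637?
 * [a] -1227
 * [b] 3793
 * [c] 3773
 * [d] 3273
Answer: c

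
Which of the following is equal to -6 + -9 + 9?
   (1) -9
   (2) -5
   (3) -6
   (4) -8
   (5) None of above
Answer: 3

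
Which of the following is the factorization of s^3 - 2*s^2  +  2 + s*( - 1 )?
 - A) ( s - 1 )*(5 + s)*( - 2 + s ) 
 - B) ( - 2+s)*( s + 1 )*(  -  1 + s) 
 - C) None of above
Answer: B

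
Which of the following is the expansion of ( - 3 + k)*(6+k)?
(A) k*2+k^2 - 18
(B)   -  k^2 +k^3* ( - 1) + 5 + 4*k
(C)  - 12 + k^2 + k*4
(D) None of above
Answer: D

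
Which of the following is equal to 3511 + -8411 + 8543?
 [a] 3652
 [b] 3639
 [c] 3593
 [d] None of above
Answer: d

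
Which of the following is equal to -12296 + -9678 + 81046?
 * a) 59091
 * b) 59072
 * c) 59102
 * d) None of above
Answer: b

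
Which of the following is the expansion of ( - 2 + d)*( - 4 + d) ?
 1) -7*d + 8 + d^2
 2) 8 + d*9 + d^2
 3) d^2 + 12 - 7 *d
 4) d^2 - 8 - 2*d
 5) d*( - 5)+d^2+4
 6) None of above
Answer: 6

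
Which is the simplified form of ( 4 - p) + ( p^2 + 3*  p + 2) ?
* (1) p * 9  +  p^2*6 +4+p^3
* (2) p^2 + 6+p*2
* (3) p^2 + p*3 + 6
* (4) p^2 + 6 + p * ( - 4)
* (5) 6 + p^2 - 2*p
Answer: 2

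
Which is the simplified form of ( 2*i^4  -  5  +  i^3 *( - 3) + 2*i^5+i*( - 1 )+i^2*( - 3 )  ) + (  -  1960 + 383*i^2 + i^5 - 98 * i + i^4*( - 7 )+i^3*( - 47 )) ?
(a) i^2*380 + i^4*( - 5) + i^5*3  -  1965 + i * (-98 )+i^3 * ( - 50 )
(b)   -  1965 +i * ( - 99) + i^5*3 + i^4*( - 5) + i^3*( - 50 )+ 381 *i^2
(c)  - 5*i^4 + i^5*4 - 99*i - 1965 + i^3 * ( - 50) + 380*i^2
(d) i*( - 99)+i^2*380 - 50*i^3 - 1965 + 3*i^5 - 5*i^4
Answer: d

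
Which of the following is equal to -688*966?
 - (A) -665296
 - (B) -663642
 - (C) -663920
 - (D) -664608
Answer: D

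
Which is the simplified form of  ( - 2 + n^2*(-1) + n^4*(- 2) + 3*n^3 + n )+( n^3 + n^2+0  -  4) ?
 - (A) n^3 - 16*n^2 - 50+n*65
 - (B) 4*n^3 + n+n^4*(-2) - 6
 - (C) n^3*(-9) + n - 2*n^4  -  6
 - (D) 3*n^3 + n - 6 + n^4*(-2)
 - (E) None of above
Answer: B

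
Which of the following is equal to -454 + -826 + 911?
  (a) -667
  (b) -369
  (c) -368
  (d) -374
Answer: b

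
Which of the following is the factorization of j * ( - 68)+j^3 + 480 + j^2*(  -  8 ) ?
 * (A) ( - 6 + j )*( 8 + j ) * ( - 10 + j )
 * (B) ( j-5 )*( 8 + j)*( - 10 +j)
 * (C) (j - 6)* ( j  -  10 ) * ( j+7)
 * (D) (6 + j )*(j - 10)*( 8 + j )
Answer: A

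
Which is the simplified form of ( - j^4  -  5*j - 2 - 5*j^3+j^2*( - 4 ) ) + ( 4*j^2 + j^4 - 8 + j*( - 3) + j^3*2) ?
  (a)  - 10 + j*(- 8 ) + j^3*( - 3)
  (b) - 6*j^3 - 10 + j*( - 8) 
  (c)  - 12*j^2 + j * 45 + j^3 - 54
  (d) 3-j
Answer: a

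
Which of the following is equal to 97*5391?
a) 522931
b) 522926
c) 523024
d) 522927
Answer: d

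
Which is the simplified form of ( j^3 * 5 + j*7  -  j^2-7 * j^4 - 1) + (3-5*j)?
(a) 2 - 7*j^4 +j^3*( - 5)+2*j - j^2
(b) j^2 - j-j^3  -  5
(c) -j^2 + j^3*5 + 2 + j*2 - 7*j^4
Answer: c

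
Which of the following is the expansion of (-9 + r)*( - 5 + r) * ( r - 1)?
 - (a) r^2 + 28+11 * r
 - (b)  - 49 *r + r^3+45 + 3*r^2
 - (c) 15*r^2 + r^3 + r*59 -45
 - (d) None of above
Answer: d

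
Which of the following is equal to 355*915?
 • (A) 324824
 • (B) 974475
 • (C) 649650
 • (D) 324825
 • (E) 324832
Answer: D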